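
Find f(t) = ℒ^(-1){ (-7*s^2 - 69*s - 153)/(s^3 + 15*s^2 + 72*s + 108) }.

f(t) = -3*t*exp(-6*t) - exp(-3*t) - 6*exp(-6*t)

Factor the denominator: s^3 + 15*s^2 + 72*s + 108 = (s + 3)*(s + 6)^2.
Partial fraction decomposition gives [-6/(s + 6)] + [-3/(s + 6)^2] + [-1/(s + 3)].
Invert each term: -6/(s + 6) ↔ -6e^(-6t); -3/(s + 6)^2 ↔ -3t·e^(-6t); -1/(s + 3) ↔ -e^(-3t).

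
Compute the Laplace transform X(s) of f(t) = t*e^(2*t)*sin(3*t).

L{sin(3t)} = 3/(s^2 + 9).
Multiplying by e^(2t) shifts s → s - 2, so L{e^(2*t)*sin(3*t)} = 3/((s - 2)^2 + 9).
Then apply L{t·g(t)} = -d/ds[G(s)] with G(s) = 3/((s - 2)^2 + 9):
differentiating 1 time and applying the sign gives 6*(s - 2)/(s^2 - 4*s + 13)^2.

X(s) = 6*(s - 2)/(s^2 - 4*s + 13)^2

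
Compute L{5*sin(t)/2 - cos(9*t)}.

-s/(s^2 + 81) + 5/(2*(s^2 + 1))

Apply the Laplace transform termwise.
(-1)·[L{cos(9t)} = s/(s^2 + 81)]; (5/2)·[L{sin(t)} = 1/(s^2 + 1)].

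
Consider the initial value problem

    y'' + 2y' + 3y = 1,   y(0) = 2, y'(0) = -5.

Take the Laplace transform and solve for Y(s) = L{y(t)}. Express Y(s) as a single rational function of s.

Y(s) = (2*s^2 - s + 1)/(s^3 + 2*s^2 + 3*s)

Transform both sides with L{·}.
Using L{y''} = s^2 Y - s·y(0) - y'(0) and L{y'} = sY - y(0), with y(0) = 2, y'(0) = -5, the left side becomes (s^2 + 2*s + 3)Y - (2*s - 1).
The right side is L{1} = 1/s.
So (s^2 + 2*s + 3)Y = 1/s + (2*s - 1).
Isolate Y and clear denominators.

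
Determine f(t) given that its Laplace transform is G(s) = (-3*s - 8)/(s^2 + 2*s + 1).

Factor the denominator: s^2 + 2*s + 1 = (s + 1)^2.
Partial fraction decomposition gives [-3/(s + 1)] + [-5/(s + 1)^2].
Invert each term: -3/(s + 1) ↔ -3e^(-t); -5/(s + 1)^2 ↔ -5t·e^(-t).

f(t) = -5*t*exp(-t) - 3*exp(-t)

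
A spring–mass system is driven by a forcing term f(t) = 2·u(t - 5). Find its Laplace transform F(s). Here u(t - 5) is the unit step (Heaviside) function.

By the second shifting theorem, L{u(t - c)·g(t - c)} = e^(-cs)·G(s) with c = 5 and G(s) = L{g(t)}.
L{2} = 2/s.

F(s) = 2*exp(-5*s)/s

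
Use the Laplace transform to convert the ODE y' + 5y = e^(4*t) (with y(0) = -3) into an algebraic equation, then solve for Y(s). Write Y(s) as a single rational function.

Take the Laplace transform of both sides.
The derivative rules (L{y'} = sY - y(0) = sY - (-3)) turn the left side into (s + 5)Y - (-3).
The right side is L{e^(4*t)} = 1/(s - 4).
So (s + 5)Y = 1/(s - 4) + (-3).
Solve for Y(s) and write it as one ratio of polynomials.

Y(s) = (-3*s + 13)/(s^2 + s - 20)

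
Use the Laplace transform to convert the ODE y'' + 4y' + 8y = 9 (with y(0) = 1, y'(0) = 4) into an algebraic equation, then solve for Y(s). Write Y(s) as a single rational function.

Y(s) = (s^2 + 8*s + 9)/(s^3 + 4*s^2 + 8*s)

Take the Laplace transform of both sides.
The derivative rules (L{y''} = s^2 Y - s·y(0) - y'(0) and L{y'} = sY - y(0), with y(0) = 1, y'(0) = 4) turn the left side into (s^2 + 4*s + 8)Y - (s + 8).
The right side is L{9} = 9/s.
So (s^2 + 4*s + 8)Y = 9/s + (s + 8).
Divide through and combine into a single rational function.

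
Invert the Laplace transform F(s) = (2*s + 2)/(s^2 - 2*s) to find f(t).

Factor the denominator: s^2 - 2*s = s*(s - 2).
Partial fraction decomposition gives [3/(s - 2)] + [-1/s].
Invert each term: 3/(s - 2) ↔ 3e^(2t); -1/(s - 0) ↔ -e^(0t).

f(t) = 3*exp(2*t) - 1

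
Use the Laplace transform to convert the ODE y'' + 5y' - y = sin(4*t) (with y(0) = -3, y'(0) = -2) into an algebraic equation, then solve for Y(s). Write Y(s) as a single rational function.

Apply the Laplace transform to the equation.
The derivative rules (L{y''} = s^2 Y - s·y(0) - y'(0) and L{y'} = sY - y(0), with y(0) = -3, y'(0) = -2) turn the left side into (s^2 + 5*s - 1)Y - (-3*s - 17).
The right side is L{sin(4*t)} = 4/(s^2 + 16).
So (s^2 + 5*s - 1)Y = 4/(s^2 + 16) + (-3*s - 17).
Solve for Y(s) and write it as one ratio of polynomials.

Y(s) = (-3*s^3 - 17*s^2 - 48*s - 268)/(s^4 + 5*s^3 + 15*s^2 + 80*s - 16)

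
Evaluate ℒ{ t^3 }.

6/s^4

L{t^3} = 3!/s^4 = 6/s^4.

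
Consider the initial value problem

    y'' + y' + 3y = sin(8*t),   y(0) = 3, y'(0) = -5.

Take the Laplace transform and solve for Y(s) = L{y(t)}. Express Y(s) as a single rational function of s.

Y(s) = (3*s^3 - 2*s^2 + 192*s - 120)/(s^4 + s^3 + 67*s^2 + 64*s + 192)

Take the Laplace transform of both sides.
The derivative rules (L{y''} = s^2 Y - s·y(0) - y'(0) and L{y'} = sY - y(0), with y(0) = 3, y'(0) = -5) turn the left side into (s^2 + s + 3)Y - (3*s - 2).
The right side is L{sin(8*t)} = 8/(s^2 + 64).
So (s^2 + s + 3)Y = 8/(s^2 + 64) + (3*s - 2).
Solve for Y(s) and write it as one ratio of polynomials.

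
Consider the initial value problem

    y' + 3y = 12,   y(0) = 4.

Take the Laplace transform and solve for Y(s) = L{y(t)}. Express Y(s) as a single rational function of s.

Y(s) = 4/s

Transform both sides with L{·}.
The derivative rules (L{y'} = sY - y(0) = sY - 4) turn the left side into (s + 3)Y - (4).
The right side is L{12} = 12/s.
So (s + 3)Y = 12/s + (4).
Divide through and combine into a single rational function.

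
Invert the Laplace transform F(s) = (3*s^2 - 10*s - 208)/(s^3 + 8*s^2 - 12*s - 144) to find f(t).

f(t) = 4*t*exp(-6*t) - 2*exp(4*t) + 5*exp(-6*t)

Factor the denominator: s^3 + 8*s^2 - 12*s - 144 = (s - 4)*(s + 6)^2.
Partial fraction decomposition gives [5/(s + 6)] + [4/(s + 6)^2] + [-2/(s - 4)].
Invert each term: 5/(s + 6) ↔ 5e^(-6t); 4/(s + 6)^2 ↔ 4t·e^(-6t); -2/(s - 4) ↔ -2e^(4t).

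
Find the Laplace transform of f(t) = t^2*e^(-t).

2/(s + 1)^3

L{e^(-t)} = 1/(s + 1).
Then apply L{t^2·g(t)} = (-1)^2 d^2/ds^2[G(s)] with G(s) = 1/(s + 1):
differentiating 2 times and applying the sign gives 2/(s + 1)^3.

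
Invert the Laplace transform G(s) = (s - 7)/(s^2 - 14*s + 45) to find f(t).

Rewrite the denominator: s^2 - 14*s + 45 = (s - 7)^2 - 4.
The form in (s - 7) signals a first-shifting-theorem factor e^(7t).
Since L{cosh(2t)} = s/(s^2 - 4), the inverse is e^(7*t)*cosh(2*t).

f(t) = exp(7*t)*cosh(2*t)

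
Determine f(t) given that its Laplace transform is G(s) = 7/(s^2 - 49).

f(t) = sinh(7*t)

Since L{sinh(7t)} = 7/(s^2 - 49), the inverse is sinh(7*t).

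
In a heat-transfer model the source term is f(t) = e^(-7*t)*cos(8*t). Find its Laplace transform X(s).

X(s) = (s + 7)/((s + 7)^2 + 64)

L{cos(8t)} = s/(s^2 + 64).
By the first shifting theorem, multiplying by e^(-7t) replaces s with s + 7.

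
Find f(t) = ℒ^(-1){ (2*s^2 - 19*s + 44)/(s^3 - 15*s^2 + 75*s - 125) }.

Factor the denominator: s^3 - 15*s^2 + 75*s - 125 = (s - 5)^3.
Partial fraction decomposition gives [2/(s - 5)] + [(s - 5)^(-2)] + [-1/(s - 5)^3].
Invert each term: 2/(s - 5) ↔ 2e^(5t); 1/(s - 5)^2 ↔ t·e^(5t); -1/(s - 5)^3 ↔ (-1/2)t^2·e^(5t).

f(t) = -t^2*exp(5*t)/2 + t*exp(5*t) + 2*exp(5*t)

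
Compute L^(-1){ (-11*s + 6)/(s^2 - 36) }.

-5*exp(6*t) - 6*exp(-6*t)

Factor the denominator: s^2 - 36 = (s - 6)*(s + 6).
Partial fraction decomposition gives [-6/(s + 6)] + [-5/(s - 6)].
Invert each term: -6/(s + 6) ↔ -6e^(-6t); -5/(s - 6) ↔ -5e^(6t).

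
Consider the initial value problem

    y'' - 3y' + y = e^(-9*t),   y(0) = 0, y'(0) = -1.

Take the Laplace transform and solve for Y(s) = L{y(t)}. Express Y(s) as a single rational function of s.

Apply the Laplace transform to the equation.
With L{y''} = s^2 Y - s·y(0) - y'(0) and L{y'} = sY - y(0), with y(0) = 0, y'(0) = -1: the LHS transforms to (s^2 - 3*s + 1)Y - (-1).
The right side is L{e^(-9*t)} = 1/(s + 9).
So (s^2 - 3*s + 1)Y = 1/(s + 9) + (-1).
Solve for Y(s) and write it as one ratio of polynomials.

Y(s) = (-s - 8)/(s^3 + 6*s^2 - 26*s + 9)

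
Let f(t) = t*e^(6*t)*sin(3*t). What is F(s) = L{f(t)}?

F(s) = 6*(s - 6)/(s^2 - 12*s + 45)^2

L{sin(3t)} = 3/(s^2 + 9).
Multiplying by e^(6t) shifts s → s - 6, so L{e^(6*t)*sin(3*t)} = 3/((s - 6)^2 + 9).
Then apply L{t·g(t)} = -d/ds[G(s)] with G(s) = 3/((s - 6)^2 + 9):
differentiating 1 time and applying the sign gives 6*(s - 6)/(s^2 - 12*s + 45)^2.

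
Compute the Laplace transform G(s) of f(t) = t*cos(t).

G(s) = (s - 1)*(s + 1)/(s^2 + 1)^2

L{cos(t)} = s/(s^2 + 1).
Then apply L{t·g(t)} = -d/ds[H(s)] with H(s) = s/(s^2 + 1):
differentiating 1 time and applying the sign gives (s - 1)*(s + 1)/(s^2 + 1)^2.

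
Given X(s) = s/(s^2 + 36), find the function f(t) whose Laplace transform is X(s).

Since L{cos(6t)} = s/(s^2 + 36), the inverse is cos(6*t).

f(t) = cos(6*t)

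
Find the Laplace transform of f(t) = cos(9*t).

L{cos(9t)} = s/(s^2 + 81).

s/(s^2 + 81)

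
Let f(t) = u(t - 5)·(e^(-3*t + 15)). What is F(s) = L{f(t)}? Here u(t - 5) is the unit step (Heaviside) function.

By the second shifting theorem, L{u(t - c)·g(t - c)} = e^(-cs)·G(s) with c = 5 and G(s) = L{g(t)}.
L{e^(-3t)} = 1/(s + 3).

F(s) = exp(-5*s)/(s + 3)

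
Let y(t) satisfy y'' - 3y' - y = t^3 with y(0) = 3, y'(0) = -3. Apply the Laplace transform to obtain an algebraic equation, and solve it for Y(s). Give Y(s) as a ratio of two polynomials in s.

Transform both sides with L{·}.
Using L{y''} = s^2 Y - s·y(0) - y'(0) and L{y'} = sY - y(0), with y(0) = 3, y'(0) = -3, the left side becomes (s^2 - 3*s - 1)Y - (3*s - 12).
The right side is L{t^3} = 6/s^4.
So (s^2 - 3*s - 1)Y = 6/s^4 + (3*s - 12).
Solve for Y(s) and write it as one ratio of polynomials.

Y(s) = (3*s^5 - 12*s^4 + 6)/(s^6 - 3*s^5 - s^4)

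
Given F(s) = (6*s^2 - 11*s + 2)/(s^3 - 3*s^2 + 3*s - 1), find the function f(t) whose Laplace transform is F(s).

Factor the denominator: s^3 - 3*s^2 + 3*s - 1 = (s - 1)^3.
Partial fraction decomposition gives [6/(s - 1)] + [(s - 1)^(-2)] + [-3/(s - 1)^3].
Invert each term: 6/(s - 1) ↔ 6e^(t); 1/(s - 1)^2 ↔ t·e^(t); -3/(s - 1)^3 ↔ (-3/2)t^2·e^(t).

f(t) = -3*t^2*exp(t)/2 + t*exp(t) + 6*exp(t)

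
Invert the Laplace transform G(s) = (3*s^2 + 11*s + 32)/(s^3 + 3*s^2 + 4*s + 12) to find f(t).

f(t) = 4*sin(2*t) + cos(2*t) + 2*exp(-3*t)

Factor the denominator: s^3 + 3*s^2 + 4*s + 12 = (s + 3)*(s^2 + 4).
Partial fraction decomposition gives [2/(s + 3)] + [s/(s^2 + 4)] + [8/(s^2 + 4)].
Invert each term: 2/(s + 3) ↔ 2e^(-3t); 1·s/(s^2 + 4) ↔ cos(2t); 4·2/(s^2 + 4) ↔ 4sin(2t).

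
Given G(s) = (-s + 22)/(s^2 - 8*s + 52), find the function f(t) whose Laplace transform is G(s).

f(t) = 3*exp(4*t)*sin(6*t) - exp(4*t)*cos(6*t)

Complete the square in the denominator: s^2 - 8*s + 52 = (s - 4)^2 + 6^2.
Split the numerator to match: -s + 22 = -1·(s - 4) + 3·6.
Invert each term: -1·(s - 4)/((s - 4)^2 + 36) ↔ -e^(4t)cos(6t); 3·6/((s - 4)^2 + 36) ↔ 3e^(4t)sin(6t).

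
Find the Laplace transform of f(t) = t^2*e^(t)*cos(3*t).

2*(s - 1)*(s^2 - 2*s - 26)/(s^2 - 2*s + 10)^3

L{cos(3t)} = s/(s^2 + 9).
Multiplying by e^(t) shifts s → s - 1, so L{e^(t)*cos(3*t)} = (s - 1)/((s - 1)^2 + 9).
Then apply L{t^2·g(t)} = (-1)^2 d^2/ds^2[G(s)] with G(s) = (s - 1)/((s - 1)^2 + 9):
differentiating 2 times and applying the sign gives 2*(s - 1)*(s^2 - 2*s - 26)/(s^2 - 2*s + 10)^3.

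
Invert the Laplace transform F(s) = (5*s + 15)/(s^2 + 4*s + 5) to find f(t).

Complete the square in the denominator: s^2 + 4*s + 5 = (s + 2)^2 + 1^2.
Split the numerator to match: 5*s + 15 = 5·(s + 2) + 5·1.
Invert each term: 5·(s + 2)/((s + 2)^2 + 1) ↔ 5e^(-2t)cos(t); 5·1/((s + 2)^2 + 1) ↔ 5e^(-2t)sin(t).

f(t) = 5*exp(-2*t)*sin(t) + 5*exp(-2*t)*cos(t)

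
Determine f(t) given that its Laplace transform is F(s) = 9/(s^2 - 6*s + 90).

Rewrite the denominator: s^2 - 6*s + 90 = (s - 3)^2 + 81.
The form in (s - 3) signals a first-shifting-theorem factor e^(3t).
Since L{sin(9t)} = 9/(s^2 + 81), the inverse is e^(3*t)*sin(9*t).

f(t) = exp(3*t)*sin(9*t)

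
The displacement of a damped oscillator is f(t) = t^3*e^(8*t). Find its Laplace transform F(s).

F(s) = 6/(s - 8)^4

L{t^3} = 3!/s^4 = 6/s^4.
By the first shifting theorem, multiplying by e^(8t) replaces s with s - 8.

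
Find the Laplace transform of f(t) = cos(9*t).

L{cos(9t)} = s/(s^2 + 81).

s/(s^2 + 81)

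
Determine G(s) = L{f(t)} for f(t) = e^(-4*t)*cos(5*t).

G(s) = (s + 4)/((s + 4)^2 + 25)

L{cos(5t)} = s/(s^2 + 25).
By the first shifting theorem, multiplying by e^(-4t) replaces s with s + 4.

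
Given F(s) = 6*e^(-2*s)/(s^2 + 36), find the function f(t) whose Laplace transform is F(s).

The factor e^(-2s) signals a time shift by c = 2 (second shifting theorem).
L{sin(6t)} = 6/(s^2 + 36), so L^-1{6/(s^2 + 36)} = sin(6*t).
Hence the inverse is u(t - 2) times that function evaluated at t - 2.

f(t) = Heaviside(t - 2)*(sin(6*t - 12))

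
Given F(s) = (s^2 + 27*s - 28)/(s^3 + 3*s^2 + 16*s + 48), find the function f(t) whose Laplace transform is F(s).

f(t) = 3*sin(4*t) + 5*cos(4*t) - 4*exp(-3*t)

Factor the denominator: s^3 + 3*s^2 + 16*s + 48 = (s + 3)*(s^2 + 16).
Partial fraction decomposition gives [-4/(s + 3)] + [5*s/(s^2 + 16)] + [12/(s^2 + 16)].
Invert each term: -4/(s + 3) ↔ -4e^(-3t); 5·s/(s^2 + 16) ↔ 5cos(4t); 3·4/(s^2 + 16) ↔ 3sin(4t).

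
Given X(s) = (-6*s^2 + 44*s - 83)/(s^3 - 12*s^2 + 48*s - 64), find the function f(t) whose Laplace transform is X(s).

f(t) = -3*t^2*exp(4*t)/2 - 4*t*exp(4*t) - 6*exp(4*t)

Factor the denominator: s^3 - 12*s^2 + 48*s - 64 = (s - 4)^3.
Partial fraction decomposition gives [-6/(s - 4)] + [-4/(s - 4)^2] + [-3/(s - 4)^3].
Invert each term: -6/(s - 4) ↔ -6e^(4t); -4/(s - 4)^2 ↔ -4t·e^(4t); -3/(s - 4)^3 ↔ (-3/2)t^2·e^(4t).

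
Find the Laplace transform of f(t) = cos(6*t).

s/(s^2 + 36)

L{cos(6t)} = s/(s^2 + 36).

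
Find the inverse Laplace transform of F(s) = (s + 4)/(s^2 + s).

Factor the denominator: s^2 + s = s*(s + 1).
Partial fraction decomposition gives [-3/(s + 1)] + [4/s].
Invert each term: -3/(s + 1) ↔ -3e^(-t); 4/(s - 0) ↔ 4e^(0t).

4 - 3*exp(-t)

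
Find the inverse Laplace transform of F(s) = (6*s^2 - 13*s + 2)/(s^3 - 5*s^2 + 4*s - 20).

3*exp(5*t) + sin(2*t) + 3*cos(2*t)

Factor the denominator: s^3 - 5*s^2 + 4*s - 20 = (s - 5)*(s^2 + 4).
Partial fraction decomposition gives [3/(s - 5)] + [3*s/(s^2 + 4)] + [2/(s^2 + 4)].
Invert each term: 3/(s - 5) ↔ 3e^(5t); 3·s/(s^2 + 4) ↔ 3cos(2t); 1·2/(s^2 + 4) ↔ sin(2t).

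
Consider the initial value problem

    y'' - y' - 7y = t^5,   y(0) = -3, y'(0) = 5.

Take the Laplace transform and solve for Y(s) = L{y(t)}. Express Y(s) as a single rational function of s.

Y(s) = (-3*s^7 + 8*s^6 + 120)/(s^8 - s^7 - 7*s^6)

Take the Laplace transform of both sides.
The derivative rules (L{y''} = s^2 Y - s·y(0) - y'(0) and L{y'} = sY - y(0), with y(0) = -3, y'(0) = 5) turn the left side into (s^2 - s - 7)Y - (-3*s + 8).
The right side is L{t^5} = 120/s^6.
So (s^2 - s - 7)Y = 120/s^6 + (-3*s + 8).
Isolate Y and clear denominators.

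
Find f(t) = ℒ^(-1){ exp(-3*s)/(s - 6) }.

The factor e^(-3s) signals a time shift by c = 3 (second shifting theorem).
L{e^(6t)} = 1/(s - 6), so L^-1{1/(s - 6)} = exp(6*t).
Hence the inverse is u(t - 3) times that function evaluated at t - 3.

f(t) = Heaviside(t - 3)*(exp(6*t - 18))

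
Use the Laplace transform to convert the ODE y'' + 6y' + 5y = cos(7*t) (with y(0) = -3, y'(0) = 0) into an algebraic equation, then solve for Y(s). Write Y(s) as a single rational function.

Y(s) = (-3*s^3 - 18*s^2 - 146*s - 882)/(s^4 + 6*s^3 + 54*s^2 + 294*s + 245)

Take the Laplace transform of both sides.
With L{y''} = s^2 Y - s·y(0) - y'(0) and L{y'} = sY - y(0), with y(0) = -3, y'(0) = 0: the LHS transforms to (s^2 + 6*s + 5)Y - (-3*s - 18).
The right side is L{cos(7*t)} = s/(s^2 + 49).
So (s^2 + 6*s + 5)Y = s/(s^2 + 49) + (-3*s - 18).
Isolate Y and clear denominators.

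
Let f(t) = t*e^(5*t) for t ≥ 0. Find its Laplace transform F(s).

L{e^(5t)} = 1/(s - 5).
Then apply L{t·g(t)} = -d/ds[G(s)] with G(s) = 1/(s - 5):
differentiating 1 time and applying the sign gives (s - 5)^(-2).

F(s) = (s - 5)^(-2)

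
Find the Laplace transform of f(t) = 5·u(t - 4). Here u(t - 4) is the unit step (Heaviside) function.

5*exp(-4*s)/s

By the second shifting theorem, L{u(t - c)·g(t - c)} = e^(-cs)·G(s) with c = 4 and G(s) = L{g(t)}.
L{5} = 5/s.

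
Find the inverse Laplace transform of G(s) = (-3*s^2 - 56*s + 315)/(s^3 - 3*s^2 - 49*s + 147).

Factor the denominator: s^3 - 3*s^2 - 49*s + 147 = (s - 7)*(s - 3)*(s + 7).
Partial fraction decomposition gives [-3/(s - 3)] + [-4/(s - 7)] + [4/(s + 7)].
Invert each term: -3/(s - 3) ↔ -3e^(3t); -4/(s - 7) ↔ -4e^(7t); 4/(s + 7) ↔ 4e^(-7t).

-4*exp(7*t) - 3*exp(3*t) + 4*exp(-7*t)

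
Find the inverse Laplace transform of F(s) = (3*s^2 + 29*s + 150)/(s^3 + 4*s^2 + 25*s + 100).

5*sin(5*t) + cos(5*t) + 2*exp(-4*t)

Factor the denominator: s^3 + 4*s^2 + 25*s + 100 = (s + 4)*(s^2 + 25).
Partial fraction decomposition gives [2/(s + 4)] + [s/(s^2 + 25)] + [25/(s^2 + 25)].
Invert each term: 2/(s + 4) ↔ 2e^(-4t); 1·s/(s^2 + 25) ↔ cos(5t); 5·5/(s^2 + 25) ↔ 5sin(5t).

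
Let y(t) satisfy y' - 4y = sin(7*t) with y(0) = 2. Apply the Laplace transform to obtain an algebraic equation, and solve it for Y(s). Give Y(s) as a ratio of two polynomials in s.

Take the Laplace transform of both sides.
Using L{y'} = sY - y(0) = sY - 2, the left side becomes (s - 4)Y - (2).
The right side is L{sin(7*t)} = 7/(s^2 + 49).
So (s - 4)Y = 7/(s^2 + 49) + (2).
Isolate Y and clear denominators.

Y(s) = (2*s^2 + 105)/(s^3 - 4*s^2 + 49*s - 196)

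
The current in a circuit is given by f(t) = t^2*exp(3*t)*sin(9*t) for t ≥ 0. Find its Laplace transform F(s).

L{sin(9t)} = 9/(s^2 + 81).
Multiplying by e^(3t) shifts s → s - 3, so L{exp(3*t)*sin(9*t)} = 9/((s - 3)^2 + 81).
Then apply L{t^2·g(t)} = (-1)^2 d^2/ds^2[G(s)] with G(s) = 9/((s - 3)^2 + 81):
differentiating 2 times and applying the sign gives 54*(s^2 - 6*s - 18)/(s^2 - 6*s + 90)^3.

F(s) = 54*(s^2 - 6*s - 18)/(s^2 - 6*s + 90)^3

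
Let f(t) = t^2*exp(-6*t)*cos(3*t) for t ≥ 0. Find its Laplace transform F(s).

F(s) = 2*(s + 6)*(s^2 + 12*s + 9)/(s^2 + 12*s + 45)^3

L{cos(3t)} = s/(s^2 + 9).
Multiplying by e^(-6t) shifts s → s + 6, so L{exp(-6*t)*cos(3*t)} = (s + 6)/((s + 6)^2 + 9).
Then apply L{t^2·g(t)} = (-1)^2 d^2/ds^2[G(s)] with G(s) = (s + 6)/((s + 6)^2 + 9):
differentiating 2 times and applying the sign gives 2*(s + 6)*(s^2 + 12*s + 9)/(s^2 + 12*s + 45)^3.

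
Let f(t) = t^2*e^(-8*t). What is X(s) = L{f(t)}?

X(s) = 2/(s + 8)^3

L{e^(-8t)} = 1/(s + 8).
Then apply L{t^2·g(t)} = (-1)^2 d^2/ds^2[G(s)] with G(s) = 1/(s + 8):
differentiating 2 times and applying the sign gives 2/(s + 8)^3.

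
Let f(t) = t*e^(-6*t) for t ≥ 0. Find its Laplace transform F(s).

F(s) = (s + 6)^(-2)

L{e^(-6t)} = 1/(s + 6).
Then apply L{t·g(t)} = -d/ds[G(s)] with G(s) = 1/(s + 6):
differentiating 1 time and applying the sign gives (s + 6)^(-2).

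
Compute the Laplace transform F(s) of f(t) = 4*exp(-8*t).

L{4} = 4/s.
By the first shifting theorem, multiplying by e^(-8t) replaces s with s + 8.

F(s) = 4/(s + 8)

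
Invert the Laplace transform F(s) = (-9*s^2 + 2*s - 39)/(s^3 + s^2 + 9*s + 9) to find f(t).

Factor the denominator: s^3 + s^2 + 9*s + 9 = (s + 1)*(s^2 + 9).
Partial fraction decomposition gives [-5/(s + 1)] + [-4*s/(s^2 + 9)] + [6/(s^2 + 9)].
Invert each term: -5/(s + 1) ↔ -5e^(-t); -4·s/(s^2 + 9) ↔ -4cos(3t); 2·3/(s^2 + 9) ↔ 2sin(3t).

f(t) = 2*sin(3*t) - 4*cos(3*t) - 5*exp(-t)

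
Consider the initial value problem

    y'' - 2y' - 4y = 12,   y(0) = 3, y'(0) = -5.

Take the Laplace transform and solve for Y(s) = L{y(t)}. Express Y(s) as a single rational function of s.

Laplace-transform each side.
The derivative rules (L{y''} = s^2 Y - s·y(0) - y'(0) and L{y'} = sY - y(0), with y(0) = 3, y'(0) = -5) turn the left side into (s^2 - 2*s - 4)Y - (3*s - 11).
The right side is L{12} = 12/s.
So (s^2 - 2*s - 4)Y = 12/s + (3*s - 11).
Divide through and combine into a single rational function.

Y(s) = (3*s^2 - 11*s + 12)/(s^3 - 2*s^2 - 4*s)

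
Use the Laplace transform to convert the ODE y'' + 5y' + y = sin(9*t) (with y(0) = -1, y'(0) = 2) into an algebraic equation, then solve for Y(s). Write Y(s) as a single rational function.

Y(s) = (-s^3 - 3*s^2 - 81*s - 234)/(s^4 + 5*s^3 + 82*s^2 + 405*s + 81)

Transform both sides with L{·}.
The derivative rules (L{y''} = s^2 Y - s·y(0) - y'(0) and L{y'} = sY - y(0), with y(0) = -1, y'(0) = 2) turn the left side into (s^2 + 5*s + 1)Y - (-s - 3).
The right side is L{sin(9*t)} = 9/(s^2 + 81).
So (s^2 + 5*s + 1)Y = 9/(s^2 + 81) + (-s - 3).
Solve for Y(s) and write it as one ratio of polynomials.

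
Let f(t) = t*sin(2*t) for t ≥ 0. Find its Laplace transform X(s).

L{sin(2t)} = 2/(s^2 + 4).
Then apply L{t·g(t)} = -d/ds[G(s)] with G(s) = 2/(s^2 + 4):
differentiating 1 time and applying the sign gives 4*s/(s^2 + 4)^2.

X(s) = 4*s/(s^2 + 4)^2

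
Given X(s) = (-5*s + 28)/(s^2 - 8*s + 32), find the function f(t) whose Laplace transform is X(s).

Complete the square in the denominator: s^2 - 8*s + 32 = (s - 4)^2 + 4^2.
Split the numerator to match: -5*s + 28 = -5·(s - 4) + 2·4.
Invert each term: -5·(s - 4)/((s - 4)^2 + 16) ↔ -5e^(4t)cos(4t); 2·4/((s - 4)^2 + 16) ↔ 2e^(4t)sin(4t).

f(t) = 2*exp(4*t)*sin(4*t) - 5*exp(4*t)*cos(4*t)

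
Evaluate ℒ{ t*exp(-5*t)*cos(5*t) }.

s*(s + 10)/(s^2 + 10*s + 50)^2

L{cos(5t)} = s/(s^2 + 25).
Multiplying by e^(-5t) shifts s → s + 5, so L{exp(-5*t)*cos(5*t)} = (s + 5)/((s + 5)^2 + 25).
Then apply L{t·g(t)} = -d/ds[H(s)] with H(s) = (s + 5)/((s + 5)^2 + 25):
differentiating 1 time and applying the sign gives s*(s + 10)/(s^2 + 10*s + 50)^2.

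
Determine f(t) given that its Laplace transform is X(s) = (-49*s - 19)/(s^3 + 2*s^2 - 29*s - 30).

f(t) = -4*exp(5*t) - exp(-t) + 5*exp(-6*t)

Factor the denominator: s^3 + 2*s^2 - 29*s - 30 = (s - 5)*(s + 1)*(s + 6).
Partial fraction decomposition gives [-4/(s - 5)] + [-1/(s + 1)] + [5/(s + 6)].
Invert each term: -4/(s - 5) ↔ -4e^(5t); -1/(s + 1) ↔ -e^(-t); 5/(s + 6) ↔ 5e^(-6t).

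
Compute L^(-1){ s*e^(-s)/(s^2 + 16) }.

Heaviside(t - 1)*(cos(4*t - 4))

The factor e^(-s) signals a time shift by c = 1 (second shifting theorem).
L{cos(4t)} = s/(s^2 + 16), so L^-1{s/(s^2 + 16)} = cos(4*t).
Hence the inverse is u(t - 1) times that function evaluated at t - 1.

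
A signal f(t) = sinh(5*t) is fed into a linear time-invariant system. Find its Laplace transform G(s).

L{sinh(5t)} = 5/(s^2 - 25).

G(s) = 5/(s^2 - 25)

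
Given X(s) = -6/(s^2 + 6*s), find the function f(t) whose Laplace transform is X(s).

f(t) = -2*exp(-3*t)*sinh(3*t)

Rewrite the denominator: s^2 + 6*s = (s + 3)^2 - 9.
The form in (s + 3) signals a first-shifting-theorem factor e^(-3t).
Since L{sinh(3t)} = 3/(s^2 - 9), the inverse is e^(-3*t)*sinh(3*t), scaled by -2.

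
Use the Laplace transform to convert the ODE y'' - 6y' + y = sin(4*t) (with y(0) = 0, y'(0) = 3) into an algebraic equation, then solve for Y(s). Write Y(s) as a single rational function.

Apply the Laplace transform to the equation.
The derivative rules (L{y''} = s^2 Y - s·y(0) - y'(0) and L{y'} = sY - y(0), with y(0) = 0, y'(0) = 3) turn the left side into (s^2 - 6*s + 1)Y - (3).
The right side is L{sin(4*t)} = 4/(s^2 + 16).
So (s^2 - 6*s + 1)Y = 4/(s^2 + 16) + (3).
Solve for Y(s) and write it as one ratio of polynomials.

Y(s) = (3*s^2 + 52)/(s^4 - 6*s^3 + 17*s^2 - 96*s + 16)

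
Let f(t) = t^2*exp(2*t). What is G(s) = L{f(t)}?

G(s) = 2/(s - 2)^3

L{t^2} = 2!/s^3 = 2/s^3.
By the first shifting theorem, multiplying by e^(2t) replaces s with s - 2.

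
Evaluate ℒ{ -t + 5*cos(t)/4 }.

5*s/(4*(s^2 + 1)) - 1/s^2

By linearity of the Laplace transform, transform each term separately.
(5/4)·[L{cos(t)} = s/(s^2 + 1)]; (-1)·[L{t} = 1!/s^2 = 1/s^2].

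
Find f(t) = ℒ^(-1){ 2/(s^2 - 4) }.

Since L{sinh(2t)} = 2/(s^2 - 4), the inverse is sinh(2*t).

f(t) = sinh(2*t)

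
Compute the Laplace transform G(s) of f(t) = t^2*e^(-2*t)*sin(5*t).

G(s) = 10*(3*s^2 + 12*s - 13)/(s^2 + 4*s + 29)^3

L{sin(5t)} = 5/(s^2 + 25).
Multiplying by e^(-2t) shifts s → s + 2, so L{e^(-2*t)*sin(5*t)} = 5/((s + 2)^2 + 25).
Then apply L{t^2·g(t)} = (-1)^2 d^2/ds^2[H(s)] with H(s) = 5/((s + 2)^2 + 25):
differentiating 2 times and applying the sign gives 10*(3*s^2 + 12*s - 13)/(s^2 + 4*s + 29)^3.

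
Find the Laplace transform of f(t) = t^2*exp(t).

L{e^(t)} = 1/(s - 1).
Then apply L{t^2·g(t)} = (-1)^2 d^2/ds^2[H(s)] with H(s) = 1/(s - 1):
differentiating 2 times and applying the sign gives 2/(s - 1)^3.

2/(s - 1)^3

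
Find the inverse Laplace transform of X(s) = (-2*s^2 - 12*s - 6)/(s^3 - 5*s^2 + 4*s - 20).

-4*exp(5*t) - sin(2*t) + 2*cos(2*t)

Factor the denominator: s^3 - 5*s^2 + 4*s - 20 = (s - 5)*(s^2 + 4).
Partial fraction decomposition gives [-4/(s - 5)] + [2*s/(s^2 + 4)] + [-2/(s^2 + 4)].
Invert each term: -4/(s - 5) ↔ -4e^(5t); 2·s/(s^2 + 4) ↔ 2cos(2t); -1·2/(s^2 + 4) ↔ -sin(2t).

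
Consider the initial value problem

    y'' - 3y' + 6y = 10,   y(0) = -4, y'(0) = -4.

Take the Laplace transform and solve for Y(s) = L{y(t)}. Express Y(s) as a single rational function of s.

Laplace-transform each side.
With L{y''} = s^2 Y - s·y(0) - y'(0) and L{y'} = sY - y(0), with y(0) = -4, y'(0) = -4: the LHS transforms to (s^2 - 3*s + 6)Y - (-4*s + 8).
The right side is L{10} = 10/s.
So (s^2 - 3*s + 6)Y = 10/s + (-4*s + 8).
Solve for Y(s) and write it as one ratio of polynomials.

Y(s) = (-4*s^2 + 8*s + 10)/(s^3 - 3*s^2 + 6*s)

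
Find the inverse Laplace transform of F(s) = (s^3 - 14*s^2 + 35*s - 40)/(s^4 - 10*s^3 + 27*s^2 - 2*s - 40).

-5*exp(5*t) + 6*exp(4*t) - exp(2*t) + exp(-t)

Factor the denominator: s^4 - 10*s^3 + 27*s^2 - 2*s - 40 = (s - 5)*(s - 4)*(s - 2)*(s + 1).
Partial fraction decomposition gives [1/(s + 1)] + [-1/(s - 2)] + [-5/(s - 5)] + [6/(s - 4)].
Invert each term: 1/(s + 1) ↔ e^(-t); -1/(s - 2) ↔ -e^(2t); -5/(s - 5) ↔ -5e^(5t); 6/(s - 4) ↔ 6e^(4t).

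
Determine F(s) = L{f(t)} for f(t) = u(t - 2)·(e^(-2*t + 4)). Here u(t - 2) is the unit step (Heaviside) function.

F(s) = exp(-2*s)/(s + 2)

By the second shifting theorem, L{u(t - c)·g(t - c)} = e^(-cs)·G(s) with c = 2 and G(s) = L{g(t)}.
L{e^(-2t)} = 1/(s + 2).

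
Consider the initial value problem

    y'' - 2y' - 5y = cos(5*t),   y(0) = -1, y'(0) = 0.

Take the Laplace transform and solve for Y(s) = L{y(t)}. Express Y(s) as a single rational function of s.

Take the Laplace transform of both sides.
The derivative rules (L{y''} = s^2 Y - s·y(0) - y'(0) and L{y'} = sY - y(0), with y(0) = -1, y'(0) = 0) turn the left side into (s^2 - 2*s - 5)Y - (-s + 2).
The right side is L{cos(5*t)} = s/(s^2 + 25).
So (s^2 - 2*s - 5)Y = s/(s^2 + 25) + (-s + 2).
Solve for Y(s) and write it as one ratio of polynomials.

Y(s) = (-s^3 + 2*s^2 - 24*s + 50)/(s^4 - 2*s^3 + 20*s^2 - 50*s - 125)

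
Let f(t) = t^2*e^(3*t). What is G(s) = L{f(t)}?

G(s) = 2/(s - 3)^3

L{e^(3t)} = 1/(s - 3).
Then apply L{t^2·g(t)} = (-1)^2 d^2/ds^2[H(s)] with H(s) = 1/(s - 3):
differentiating 2 times and applying the sign gives 2/(s - 3)^3.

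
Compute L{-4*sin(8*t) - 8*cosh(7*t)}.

-8*s/(s^2 - 49) - 32/(s^2 + 64)

Apply the Laplace transform termwise.
(-8)·[L{cosh(7t)} = s/(s^2 - 49)]; (-4)·[L{sin(8t)} = 8/(s^2 + 64)].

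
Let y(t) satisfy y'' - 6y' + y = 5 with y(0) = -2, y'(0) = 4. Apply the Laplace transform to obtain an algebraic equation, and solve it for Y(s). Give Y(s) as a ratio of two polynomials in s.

Y(s) = (-2*s^2 + 16*s + 5)/(s^3 - 6*s^2 + s)

Take the Laplace transform of both sides.
Using L{y''} = s^2 Y - s·y(0) - y'(0) and L{y'} = sY - y(0), with y(0) = -2, y'(0) = 4, the left side becomes (s^2 - 6*s + 1)Y - (-2*s + 16).
The right side is L{5} = 5/s.
So (s^2 - 6*s + 1)Y = 5/s + (-2*s + 16).
Solve for Y(s) and write it as one ratio of polynomials.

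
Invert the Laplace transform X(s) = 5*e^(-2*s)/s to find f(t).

f(t) = Heaviside(t - 2)*(5)

The factor e^(-2s) signals a time shift by c = 2 (second shifting theorem).
L{5} = 5/s, so L^-1{5/s} = 5.
Hence the inverse is u(t - 2) times that function evaluated at t - 2.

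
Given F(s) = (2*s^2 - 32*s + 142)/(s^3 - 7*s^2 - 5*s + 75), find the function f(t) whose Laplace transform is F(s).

f(t) = 4*t*exp(5*t) - 2*exp(5*t) + 4*exp(-3*t)

Factor the denominator: s^3 - 7*s^2 - 5*s + 75 = (s - 5)^2*(s + 3).
Partial fraction decomposition gives [-2/(s - 5)] + [4/(s - 5)^2] + [4/(s + 3)].
Invert each term: -2/(s - 5) ↔ -2e^(5t); 4/(s - 5)^2 ↔ 4t·e^(5t); 4/(s + 3) ↔ 4e^(-3t).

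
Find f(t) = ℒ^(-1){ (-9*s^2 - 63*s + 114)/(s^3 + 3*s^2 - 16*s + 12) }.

f(t) = -6*exp(2*t) - 6*exp(t) + 3*exp(-6*t)

Factor the denominator: s^3 + 3*s^2 - 16*s + 12 = (s - 2)*(s - 1)*(s + 6).
Partial fraction decomposition gives [-6/(s - 2)] + [-6/(s - 1)] + [3/(s + 6)].
Invert each term: -6/(s - 2) ↔ -6e^(2t); -6/(s - 1) ↔ -6e^(t); 3/(s + 6) ↔ 3e^(-6t).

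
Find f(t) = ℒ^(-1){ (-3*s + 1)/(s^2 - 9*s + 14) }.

f(t) = -4*exp(7*t) + exp(2*t)

Factor the denominator: s^2 - 9*s + 14 = (s - 7)*(s - 2).
Partial fraction decomposition gives [1/(s - 2)] + [-4/(s - 7)].
Invert each term: 1/(s - 2) ↔ e^(2t); -4/(s - 7) ↔ -4e^(7t).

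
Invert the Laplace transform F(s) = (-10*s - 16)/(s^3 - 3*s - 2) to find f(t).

Factor the denominator: s^3 - 3*s - 2 = (s - 2)*(s + 1)^2.
Partial fraction decomposition gives [4/(s + 1)] + [2/(s + 1)^2] + [-4/(s - 2)].
Invert each term: 4/(s + 1) ↔ 4e^(-t); 2/(s + 1)^2 ↔ 2t·e^(-t); -4/(s - 2) ↔ -4e^(2t).

f(t) = 2*t*exp(-t) - 4*exp(2*t) + 4*exp(-t)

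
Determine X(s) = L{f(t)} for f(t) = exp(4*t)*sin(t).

X(s) = 1/((s - 4)^2 + 1)

L{sin(t)} = 1/(s^2 + 1).
By the first shifting theorem, multiplying by e^(4t) replaces s with s - 4.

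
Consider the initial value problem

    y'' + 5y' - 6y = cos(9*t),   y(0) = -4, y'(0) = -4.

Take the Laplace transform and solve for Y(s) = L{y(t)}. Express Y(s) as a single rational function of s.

Y(s) = (-4*s^3 - 24*s^2 - 323*s - 1944)/(s^4 + 5*s^3 + 75*s^2 + 405*s - 486)

Take the Laplace transform of both sides.
The derivative rules (L{y''} = s^2 Y - s·y(0) - y'(0) and L{y'} = sY - y(0), with y(0) = -4, y'(0) = -4) turn the left side into (s^2 + 5*s - 6)Y - (-4*s - 24).
The right side is L{cos(9*t)} = s/(s^2 + 81).
So (s^2 + 5*s - 6)Y = s/(s^2 + 81) + (-4*s - 24).
Isolate Y and clear denominators.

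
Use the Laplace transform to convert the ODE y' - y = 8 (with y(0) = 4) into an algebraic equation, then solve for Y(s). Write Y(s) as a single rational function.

Y(s) = (4*s + 8)/(s^2 - s)

Laplace-transform each side.
The derivative rules (L{y'} = sY - y(0) = sY - 4) turn the left side into (s - 1)Y - (4).
The right side is L{8} = 8/s.
So (s - 1)Y = 8/s + (4).
Isolate Y and clear denominators.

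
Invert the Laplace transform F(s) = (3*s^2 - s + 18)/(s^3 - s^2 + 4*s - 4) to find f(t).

f(t) = 4*exp(t) - sin(2*t) - cos(2*t)

Factor the denominator: s^3 - s^2 + 4*s - 4 = (s - 1)*(s^2 + 4).
Partial fraction decomposition gives [4/(s - 1)] + [-s/(s^2 + 4)] + [-2/(s^2 + 4)].
Invert each term: 4/(s - 1) ↔ 4e^(t); -1·s/(s^2 + 4) ↔ -cos(2t); -1·2/(s^2 + 4) ↔ -sin(2t).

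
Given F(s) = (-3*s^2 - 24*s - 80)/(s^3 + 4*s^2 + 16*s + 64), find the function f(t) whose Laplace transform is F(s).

f(t) = -4*sin(4*t) - 2*cos(4*t) - exp(-4*t)

Factor the denominator: s^3 + 4*s^2 + 16*s + 64 = (s + 4)*(s^2 + 16).
Partial fraction decomposition gives [-1/(s + 4)] + [-2*s/(s^2 + 16)] + [-16/(s^2 + 16)].
Invert each term: -1/(s + 4) ↔ -e^(-4t); -2·s/(s^2 + 16) ↔ -2cos(4t); -4·4/(s^2 + 16) ↔ -4sin(4t).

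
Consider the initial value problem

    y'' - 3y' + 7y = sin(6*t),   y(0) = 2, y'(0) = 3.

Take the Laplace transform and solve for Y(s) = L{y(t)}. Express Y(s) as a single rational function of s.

Y(s) = (2*s^3 - 3*s^2 + 72*s - 102)/(s^4 - 3*s^3 + 43*s^2 - 108*s + 252)

Apply the Laplace transform to the equation.
Using L{y''} = s^2 Y - s·y(0) - y'(0) and L{y'} = sY - y(0), with y(0) = 2, y'(0) = 3, the left side becomes (s^2 - 3*s + 7)Y - (2*s - 3).
The right side is L{sin(6*t)} = 6/(s^2 + 36).
So (s^2 - 3*s + 7)Y = 6/(s^2 + 36) + (2*s - 3).
Isolate Y and clear denominators.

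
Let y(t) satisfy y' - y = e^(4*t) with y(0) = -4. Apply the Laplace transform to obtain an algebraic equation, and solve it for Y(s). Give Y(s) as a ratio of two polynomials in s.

Apply the Laplace transform to the equation.
With L{y'} = sY - y(0) = sY - (-4): the LHS transforms to (s - 1)Y - (-4).
The right side is L{e^(4*t)} = 1/(s - 4).
So (s - 1)Y = 1/(s - 4) + (-4).
Solve for Y(s) and write it as one ratio of polynomials.

Y(s) = (-4*s + 17)/(s^2 - 5*s + 4)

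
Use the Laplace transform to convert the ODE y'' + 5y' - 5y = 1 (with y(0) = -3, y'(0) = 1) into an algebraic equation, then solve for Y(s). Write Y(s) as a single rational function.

Y(s) = (-3*s^2 - 14*s + 1)/(s^3 + 5*s^2 - 5*s)

Take the Laplace transform of both sides.
The derivative rules (L{y''} = s^2 Y - s·y(0) - y'(0) and L{y'} = sY - y(0), with y(0) = -3, y'(0) = 1) turn the left side into (s^2 + 5*s - 5)Y - (-3*s - 14).
The right side is L{1} = 1/s.
So (s^2 + 5*s - 5)Y = 1/s + (-3*s - 14).
Solve for Y(s) and write it as one ratio of polynomials.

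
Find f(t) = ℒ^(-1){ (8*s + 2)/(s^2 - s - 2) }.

Factor the denominator: s^2 - s - 2 = (s - 2)*(s + 1).
Partial fraction decomposition gives [2/(s + 1)] + [6/(s - 2)].
Invert each term: 2/(s + 1) ↔ 2e^(-t); 6/(s - 2) ↔ 6e^(2t).

f(t) = 6*exp(2*t) + 2*exp(-t)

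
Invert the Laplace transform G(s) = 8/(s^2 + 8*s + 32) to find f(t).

Rewrite the denominator: s^2 + 8*s + 32 = (s + 4)^2 + 16.
The form in (s + 4) signals a first-shifting-theorem factor e^(-4t).
Since L{sin(4t)} = 4/(s^2 + 16), the inverse is e^(-4*t)*sin(4*t), scaled by 2.

f(t) = 2*exp(-4*t)*sin(4*t)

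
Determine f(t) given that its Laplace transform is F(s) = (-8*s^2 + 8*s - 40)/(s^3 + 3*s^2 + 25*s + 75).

f(t) = 4*sin(5*t) - 4*cos(5*t) - 4*exp(-3*t)

Factor the denominator: s^3 + 3*s^2 + 25*s + 75 = (s + 3)*(s^2 + 25).
Partial fraction decomposition gives [-4/(s + 3)] + [-4*s/(s^2 + 25)] + [20/(s^2 + 25)].
Invert each term: -4/(s + 3) ↔ -4e^(-3t); -4·s/(s^2 + 25) ↔ -4cos(5t); 4·5/(s^2 + 25) ↔ 4sin(5t).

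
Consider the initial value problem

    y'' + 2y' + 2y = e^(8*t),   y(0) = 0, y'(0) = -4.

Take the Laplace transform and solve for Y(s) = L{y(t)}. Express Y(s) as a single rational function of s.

Apply the Laplace transform to the equation.
Using L{y''} = s^2 Y - s·y(0) - y'(0) and L{y'} = sY - y(0), with y(0) = 0, y'(0) = -4, the left side becomes (s^2 + 2*s + 2)Y - (-4).
The right side is L{e^(8*t)} = 1/(s - 8).
So (s^2 + 2*s + 2)Y = 1/(s - 8) + (-4).
Divide through and combine into a single rational function.

Y(s) = (-4*s + 33)/(s^3 - 6*s^2 - 14*s - 16)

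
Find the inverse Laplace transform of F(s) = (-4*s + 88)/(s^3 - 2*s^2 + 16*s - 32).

Factor the denominator: s^3 - 2*s^2 + 16*s - 32 = (s - 2)*(s^2 + 16).
Partial fraction decomposition gives [4/(s - 2)] + [-4*s/(s^2 + 16)] + [-12/(s^2 + 16)].
Invert each term: 4/(s - 2) ↔ 4e^(2t); -4·s/(s^2 + 16) ↔ -4cos(4t); -3·4/(s^2 + 16) ↔ -3sin(4t).

4*exp(2*t) - 3*sin(4*t) - 4*cos(4*t)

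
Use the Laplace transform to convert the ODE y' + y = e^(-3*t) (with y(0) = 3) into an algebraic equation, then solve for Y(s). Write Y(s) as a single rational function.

Y(s) = (3*s + 10)/(s^2 + 4*s + 3)

Transform both sides with L{·}.
With L{y'} = sY - y(0) = sY - 3: the LHS transforms to (s + 1)Y - (3).
The right side is L{e^(-3*t)} = 1/(s + 3).
So (s + 1)Y = 1/(s + 3) + (3).
Isolate Y and clear denominators.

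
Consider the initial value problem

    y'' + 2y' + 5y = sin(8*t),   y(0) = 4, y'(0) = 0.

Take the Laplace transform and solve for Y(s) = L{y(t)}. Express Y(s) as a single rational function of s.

Take the Laplace transform of both sides.
With L{y''} = s^2 Y - s·y(0) - y'(0) and L{y'} = sY - y(0), with y(0) = 4, y'(0) = 0: the LHS transforms to (s^2 + 2*s + 5)Y - (4*s + 8).
The right side is L{sin(8*t)} = 8/(s^2 + 64).
So (s^2 + 2*s + 5)Y = 8/(s^2 + 64) + (4*s + 8).
Divide through and combine into a single rational function.

Y(s) = (4*s^3 + 8*s^2 + 256*s + 520)/(s^4 + 2*s^3 + 69*s^2 + 128*s + 320)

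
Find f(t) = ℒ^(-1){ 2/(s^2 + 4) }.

Since L{sin(2t)} = 2/(s^2 + 4), the inverse is sin(2*t).

f(t) = sin(2*t)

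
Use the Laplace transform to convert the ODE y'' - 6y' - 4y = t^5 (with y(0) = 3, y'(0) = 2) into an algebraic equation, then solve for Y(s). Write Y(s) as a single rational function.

Take the Laplace transform of both sides.
The derivative rules (L{y''} = s^2 Y - s·y(0) - y'(0) and L{y'} = sY - y(0), with y(0) = 3, y'(0) = 2) turn the left side into (s^2 - 6*s - 4)Y - (3*s - 16).
The right side is L{t^5} = 120/s^6.
So (s^2 - 6*s - 4)Y = 120/s^6 + (3*s - 16).
Isolate Y and clear denominators.

Y(s) = (3*s^7 - 16*s^6 + 120)/(s^8 - 6*s^7 - 4*s^6)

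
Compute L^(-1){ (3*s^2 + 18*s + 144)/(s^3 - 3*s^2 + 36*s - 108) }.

Factor the denominator: s^3 - 3*s^2 + 36*s - 108 = (s - 3)*(s^2 + 36).
Partial fraction decomposition gives [5/(s - 3)] + [-2*s/(s^2 + 36)] + [12/(s^2 + 36)].
Invert each term: 5/(s - 3) ↔ 5e^(3t); -2·s/(s^2 + 36) ↔ -2cos(6t); 2·6/(s^2 + 36) ↔ 2sin(6t).

5*exp(3*t) + 2*sin(6*t) - 2*cos(6*t)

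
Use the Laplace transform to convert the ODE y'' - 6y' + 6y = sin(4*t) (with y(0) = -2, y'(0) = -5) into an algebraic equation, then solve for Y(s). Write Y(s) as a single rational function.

Apply the Laplace transform to the equation.
With L{y''} = s^2 Y - s·y(0) - y'(0) and L{y'} = sY - y(0), with y(0) = -2, y'(0) = -5: the LHS transforms to (s^2 - 6*s + 6)Y - (-2*s + 7).
The right side is L{sin(4*t)} = 4/(s^2 + 16).
So (s^2 - 6*s + 6)Y = 4/(s^2 + 16) + (-2*s + 7).
Divide through and combine into a single rational function.

Y(s) = (-2*s^3 + 7*s^2 - 32*s + 116)/(s^4 - 6*s^3 + 22*s^2 - 96*s + 96)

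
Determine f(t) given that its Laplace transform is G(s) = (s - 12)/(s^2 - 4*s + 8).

f(t) = -5*exp(2*t)*sin(2*t) + exp(2*t)*cos(2*t)

Complete the square in the denominator: s^2 - 4*s + 8 = (s - 2)^2 + 2^2.
Split the numerator to match: s - 12 = 1·(s - 2) - 5·2.
Invert each term: 1·(s - 2)/((s - 2)^2 + 4) ↔ e^(2t)cos(2t); -5·2/((s - 2)^2 + 4) ↔ -5e^(2t)sin(2t).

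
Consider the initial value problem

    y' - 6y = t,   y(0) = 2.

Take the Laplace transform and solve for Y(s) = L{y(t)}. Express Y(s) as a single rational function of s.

Transform both sides with L{·}.
The derivative rules (L{y'} = sY - y(0) = sY - 2) turn the left side into (s - 6)Y - (2).
The right side is L{t} = s^(-2).
So (s - 6)Y = s^(-2) + (2).
Solve for Y(s) and write it as one ratio of polynomials.

Y(s) = (2*s^2 + 1)/(s^3 - 6*s^2)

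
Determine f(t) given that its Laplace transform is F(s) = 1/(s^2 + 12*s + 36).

Rewrite the denominator: s^2 + 12*s + 36 = (s + 6)^2.
The form in (s + 6) signals a first-shifting-theorem factor e^(-6t).
Since L{t} = 1!/s^2 = 1/s^2, the inverse is t*e^(-6*t).

f(t) = t*exp(-6*t)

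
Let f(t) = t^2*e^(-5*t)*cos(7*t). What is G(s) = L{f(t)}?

L{cos(7t)} = s/(s^2 + 49).
Multiplying by e^(-5t) shifts s → s + 5, so L{e^(-5*t)*cos(7*t)} = (s + 5)/((s + 5)^2 + 49).
Then apply L{t^2·g(t)} = (-1)^2 d^2/ds^2[H(s)] with H(s) = (s + 5)/((s + 5)^2 + 49):
differentiating 2 times and applying the sign gives 2*(s + 5)*(s^2 + 10*s - 122)/(s^2 + 10*s + 74)^3.

G(s) = 2*(s + 5)*(s^2 + 10*s - 122)/(s^2 + 10*s + 74)^3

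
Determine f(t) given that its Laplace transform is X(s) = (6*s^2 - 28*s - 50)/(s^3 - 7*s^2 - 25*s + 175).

Factor the denominator: s^3 - 7*s^2 - 25*s + 175 = (s - 7)*(s - 5)*(s + 5).
Partial fraction decomposition gives [2/(s + 5)] + [2/(s - 7)] + [2/(s - 5)].
Invert each term: 2/(s + 5) ↔ 2e^(-5t); 2/(s - 7) ↔ 2e^(7t); 2/(s - 5) ↔ 2e^(5t).

f(t) = 2*exp(7*t) + 2*exp(5*t) + 2*exp(-5*t)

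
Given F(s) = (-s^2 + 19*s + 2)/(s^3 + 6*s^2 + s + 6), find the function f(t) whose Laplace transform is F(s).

f(t) = sin(t) + 3*cos(t) - 4*exp(-6*t)

Factor the denominator: s^3 + 6*s^2 + s + 6 = (s + 6)*(s^2 + 1).
Partial fraction decomposition gives [-4/(s + 6)] + [3*s/(s^2 + 1)] + [1/(s^2 + 1)].
Invert each term: -4/(s + 6) ↔ -4e^(-6t); 3·s/(s^2 + 1) ↔ 3cos(t); 1·1/(s^2 + 1) ↔ sin(t).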